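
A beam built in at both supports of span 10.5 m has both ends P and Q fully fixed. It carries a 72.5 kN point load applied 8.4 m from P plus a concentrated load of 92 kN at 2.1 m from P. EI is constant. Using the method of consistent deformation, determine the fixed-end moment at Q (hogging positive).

M_Q = 128.4 kN·m

Release both end moments; the primary structure is a simply-supported span PQ with redundants M_P and M_Q.
On the primary (simply-supported) span, the end slopes from the loading are:
  at P: point load 72.5 at a = 8.4: Pab(L + b)/(6LEI) = 255.8/EI
  at Q: point load 72.5 at a = 8.4: Pab(L + a)/(6LEI) = 383.7/EI
  at P: point load 92 at a = 2.1: Pab(L + b)/(6LEI) = 486.9/EI
  at Q: point load 92 at a = 2.1: Pab(L + a)/(6LEI) = 324.6/EI
  θ_P0 = 742.6/EI,  θ_Q0 = 708.2/EI
Flexibility coefficients: a unit moment at one end gives L/(3EI) there and L/(6EI) at the far end, so f₁₁ = f₂₂ = 3.5/EI and f₁₂ = f₂₁ = 1.75/EI.
Compatibility — zero rotation at each built-in end:
  3.5 M_P + 1.75 M_Q = 742.6
  1.75 M_P + 3.5 M_Q = 708.2
Solving the pair gives M_P = 148 kN·m and M_Q = 128.4 kN·m (hogging).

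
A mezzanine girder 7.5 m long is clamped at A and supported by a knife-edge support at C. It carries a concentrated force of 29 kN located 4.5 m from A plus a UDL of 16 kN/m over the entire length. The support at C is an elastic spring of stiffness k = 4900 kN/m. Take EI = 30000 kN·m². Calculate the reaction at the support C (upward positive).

Release the roller at C. Primary structure: cantilever fixed at A.
Downward deflection at the released point C due to the loads:
  point load 29 at a = 4.5: Pa²(3L − a)/(6EI) = 1762/EI
  UDL 16: wL⁴/(8EI) = 6328/EI
  δ_0 = 8090/EI
Flexibility coefficient — unit upward force at C: δ_{CC} = L³/(3EI) = 140.6/EI.
With EI = 30000 kN·m²: δ_0 = 0.26966 m and δ_{CC} = 0.004687 m/kN.
Compatibility — the spring shortens by R_C/k under the reaction it provides: δ_0 − R_C·δ_{CC} = R_C/k. With 1/k = 0.000204 m/kN, R_C = δ_0 / (δ_{CC} + 1/k) = 0.26966 / (0.004687 + 0.000204) = 55.13 kN.

R_C = 55.13 kN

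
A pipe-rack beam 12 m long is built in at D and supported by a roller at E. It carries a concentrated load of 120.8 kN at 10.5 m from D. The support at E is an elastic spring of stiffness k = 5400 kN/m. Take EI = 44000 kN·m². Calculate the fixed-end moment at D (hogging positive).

Choose R_E as the redundant. The primary structure is the cantilever fixed at D.
Free-end deflection of the primary structure under the applied loading (downward +):
  point load 120.8 at a = 10.5: Pa²(3L − a)/(6EI) = 56602/EI
Flexibility coefficient — unit upward force at E: δ_{EE} = L³/(3EI) = 576/EI.
With EI = 44000 kN·m²: δ_0 = 1.2864 m and δ_{EE} = 0.013091 m/kN.
Compatibility — the spring shortens by R_E/k under the reaction it provides: δ_0 − R_E·δ_{EE} = R_E/k. With 1/k = 0.000185 m/kN, R_E = δ_0 / (δ_{EE} + 1/k) = 1.2864 / (0.013091 + 0.000185) = 96.9 kN.
Moment equilibrium about D: M_D = Σ(load moments about D) − R_E·L = 1268 − 96.9×12 = 105.6 kN·m.

M_D = 105.6 kN·m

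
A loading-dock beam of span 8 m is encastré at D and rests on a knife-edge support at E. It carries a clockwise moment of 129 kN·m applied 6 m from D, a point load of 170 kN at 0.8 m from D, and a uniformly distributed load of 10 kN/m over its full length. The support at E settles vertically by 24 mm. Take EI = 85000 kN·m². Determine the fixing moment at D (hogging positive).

M_D = 239.5 kN·m

Remove the prop at E; the released (primary) structure is a cantilever built in at D.
Downward deflection at the released point E due to the loads:
  clockwise couple 129 at a = 6: M₀a(2L − a)/(2EI) = 3870/EI
  point load 170 at a = 0.8: Pa²(3L − a)/(6EI) = 420.7/EI
  UDL 10: wL⁴/(8EI) = 5120/EI
  δ_0 = 9411/EI
Flexibility coefficient — unit upward force at E: δ_{EE} = L³/(3EI) = 170.7/EI.
With EI = 85000 kN·m²: δ_0 = 0.11071 m and δ_{EE} = 0.002008 m/kN.
Compatibility — the beam at E must follow the support down by 0.024 m: δ_0 − R_E·δ_{EE} = 0.024, so R_E = (0.11071 − 0.024)/0.002008 = 43.19 kN.
Moment equilibrium about D: M_D = Σ(load moments about D) − R_E·L = 585 − 43.19×8 = 239.5 kN·m.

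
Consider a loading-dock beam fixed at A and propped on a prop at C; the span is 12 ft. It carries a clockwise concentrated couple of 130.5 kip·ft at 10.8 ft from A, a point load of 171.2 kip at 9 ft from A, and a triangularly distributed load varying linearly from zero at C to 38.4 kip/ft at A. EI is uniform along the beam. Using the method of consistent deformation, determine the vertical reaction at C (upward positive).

Remove the prop at C; the released (primary) structure is a cantilever built in at A.
Primary-structure tip deflection at C by superposition:
  clockwise couple 130.5 at a = 10.8: M₀a(2L − a)/(2EI) = 9302/EI
  point load 171.2 at a = 9: Pa²(3L − a)/(6EI) = 62402/EI
  triangular load, peak 38.4 at the fixed end: w₀L⁴/(30EI) = 26542/EI
  δ_0 = 98247/EI
Tip deflection under a unit load at C: L³/(3EI) = 576/EI.
Compatibility at C: δ_0 − R_C·δ_{CC} = 0, so R_C = 98247/576 = 170.6 kip.

R_C = 170.6 kip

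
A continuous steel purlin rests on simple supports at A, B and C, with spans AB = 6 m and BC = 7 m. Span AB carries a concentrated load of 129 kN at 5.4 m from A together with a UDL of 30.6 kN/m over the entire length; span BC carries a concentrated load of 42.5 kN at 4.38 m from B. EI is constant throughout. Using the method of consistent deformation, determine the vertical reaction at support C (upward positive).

Release continuity at B by inserting a hinge; the redundant is the internal moment M_B. The primary structure is two simply-supported spans AB and BC.
Rotations at B on the released spans (each span's end-slope, ×1/EI):
  span AB: point load 129 at a = 5.4: Pab(L + a)/(6LEI) = 132.4/EI
  span AB: UDL 30.6: wL³/(24EI) = 275.4/EI
  span BC: point load 42.5 at a = 4.38: Pab(L + b)/(6LEI) = 111.7/EI
  relative rotation θ_0 = (407.8 + 111.7)/EI = 519.5/EI
A unit hogging moment at B produces rotation L₁/(3EI) + L₂/(3EI) = 4.333/EI.
Slope continuity at B: θ_0 = M_B·4.333/EI, so M_B = 519.5/4.333 = 119.9 kN·m (hogging).
Span BC, ΣM about C: R_B^{BC}·7 = 111.3 + 119.9, so R_B^{BC} = 33.03 kN and R_C = 42.5 − 33.03 = 9.468 kN.

R_C = 9.468 kN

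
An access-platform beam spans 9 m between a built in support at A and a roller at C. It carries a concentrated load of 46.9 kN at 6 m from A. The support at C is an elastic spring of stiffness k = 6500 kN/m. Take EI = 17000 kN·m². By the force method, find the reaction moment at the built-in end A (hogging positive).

M_A = 64.86 kN·m

Remove the prop at C; the released (primary) structure is a cantilever built in at A.
Free-end deflection of the primary structure under the applied loading (downward +):
  point load 46.9 at a = 6: Pa²(3L − a)/(6EI) = 5909/EI
Flexibility coefficient — unit upward force at C: δ_{CC} = L³/(3EI) = 243/EI.
With EI = 17000 kN·m²: δ_0 = 0.34761 m and δ_{CC} = 0.014294 m/kN.
Compatibility — the spring shortens by R_C/k under the reaction it provides: δ_0 − R_C·δ_{CC} = R_C/k. With 1/k = 0.000154 m/kN, R_C = δ_0 / (δ_{CC} + 1/k) = 0.34761 / (0.014294 + 0.000154) = 24.06 kN.
Moment equilibrium about A: M_A = Σ(load moments about A) − R_C·L = 281.4 − 24.06×9 = 64.86 kN·m.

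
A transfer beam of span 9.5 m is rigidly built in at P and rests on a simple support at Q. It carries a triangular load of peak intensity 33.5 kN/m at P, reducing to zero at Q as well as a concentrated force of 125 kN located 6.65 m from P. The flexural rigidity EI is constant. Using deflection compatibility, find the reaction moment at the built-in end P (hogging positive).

M_P = 363.7 kN·m

Release the roller at Q. Primary structure: cantilever fixed at P.
Primary-structure tip deflection at Q by superposition:
  triangular load, peak 33.5 at the fixed end: w₀L⁴/(30EI) = 9095/EI
  point load 125 at a = 6.65: Pa²(3L − a)/(6EI) = 20130/EI
  δ_0 = 29226/EI
Tip deflection under a unit load at Q: L³/(3EI) = 285.8/EI.
Compatibility at Q: δ_0 − R_Q·δ_{QQ} = 0, so R_Q = 29226/285.8 = 102.3 kN.
Moment equilibrium about P: M_P = Σ(load moments about P) − R_Q·L = 1335 − 102.3×9.5 = 363.7 kN·m.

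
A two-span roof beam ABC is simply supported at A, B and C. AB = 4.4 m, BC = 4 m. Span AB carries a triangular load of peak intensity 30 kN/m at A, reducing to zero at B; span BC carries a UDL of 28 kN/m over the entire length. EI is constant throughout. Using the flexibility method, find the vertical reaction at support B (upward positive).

Take M_B as the redundant. Released structure: two simple spans AB and BC with a hinge at B.
Rotations at B on the released spans (each span's end-slope, ×1/EI):
  span AB: triangular load, peak 30: 7w₀L³/(360EI) = 49.69/EI
  span BC: UDL 28: wL³/(24EI) = 74.67/EI
  relative rotation θ_0 = (49.69 + 74.67)/EI = 124.4/EI
A unit hogging moment at B produces rotation L₁/(3EI) + L₂/(3EI) = 2.8/EI.
Slope continuity at B: θ_0 = M_B·2.8/EI, so M_B = 124.4/2.8 = 44.41 kN·m (hogging).
Span AB, ΣM about A with M_B applied at B: R_B^{AB}·4.4 = 96.8 + 44.41, so R_B^{AB} = 32.09 kN and R_A = 66 − 32.09 = 33.91 kN.
Span BC, ΣM about C: R_B^{BC}·4 = 224 + 44.41, so R_B^{BC} = 67.1 kN and R_C = 112 − 67.1 = 44.9 kN.
R_B = 32.09 + 67.1 = 99.2 kN.

R_B = 99.2 kN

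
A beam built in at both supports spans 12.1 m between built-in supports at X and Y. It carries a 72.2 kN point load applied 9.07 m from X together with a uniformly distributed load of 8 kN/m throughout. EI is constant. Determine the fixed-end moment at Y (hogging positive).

Take the two fixed-end moments M_X, M_Y as redundants; the released structure is the simple span XY.
Simple-span end rotations at X and Y under the given loads:
  at X: point load 72.2 at a = 9.07: Pab(L + b)/(6LEI) = 413.5/EI
  at Y: point load 72.2 at a = 9.07: Pab(L + a)/(6LEI) = 578.6/EI
  at X: UDL 8: wL³/(24EI) = 590.5/EI
  at Y: UDL 8: wL³/(24EI) = 590.5/EI
  θ_X0 = 1004/EI,  θ_Y0 = 1169/EI
Flexibility coefficients: a unit moment at one end gives L/(3EI) there and L/(6EI) at the far end, so f₁₁ = f₂₂ = 4.033/EI and f₁₂ = f₂₁ = 2.017/EI.
Compatibility — zero rotation at each built-in end:
  4.033 M_X + 2.017 M_Y = 1004
  2.017 M_X + 4.033 M_Y = 1169
Solving the pair gives M_X = 138.7 kN·m and M_Y = 220.5 kN·m (hogging).

M_Y = 220.5 kN·m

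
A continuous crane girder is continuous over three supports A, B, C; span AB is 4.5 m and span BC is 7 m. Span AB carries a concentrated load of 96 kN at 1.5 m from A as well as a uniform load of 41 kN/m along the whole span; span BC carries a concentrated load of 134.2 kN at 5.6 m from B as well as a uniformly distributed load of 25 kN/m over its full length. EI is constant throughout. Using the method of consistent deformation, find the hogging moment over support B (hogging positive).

Insert a hinge at B; M_B is the redundant, and each span becomes simply supported.
End slopes at the hinge B, treating each span as simply supported:
  span AB: point load 96 at a = 1.5: Pab(L + a)/(6LEI) = 96/EI
  span AB: UDL 41: wL³/(24EI) = 155.7/EI
  span BC: point load 134.2 at a = 5.6: Pab(L + b)/(6LEI) = 210.4/EI
  span BC: UDL 25: wL³/(24EI) = 357.3/EI
  relative rotation θ_0 = (251.7 + 567.7)/EI = 819.4/EI
A unit hogging moment at B produces rotation L₁/(3EI) + L₂/(3EI) = 3.833/EI.
Slope continuity at B: θ_0 = M_B·3.833/EI, so M_B = 819.4/3.833 = 213.8 kN·m (hogging).

M_B = 213.8 kN·m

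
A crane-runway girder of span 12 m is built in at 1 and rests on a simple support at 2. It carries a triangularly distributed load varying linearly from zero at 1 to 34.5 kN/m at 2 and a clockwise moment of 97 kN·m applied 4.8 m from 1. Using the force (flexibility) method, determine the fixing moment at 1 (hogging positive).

M_1 = 293.7 kN·m

Take the reaction at 2 as the redundant and release it; the primary structure is a cantilever fixed at 1.
Downward deflection at the released point 2 due to the loads:
  triangular load, peak 34.5 at the free end: 11w₀L⁴/(120EI) = 65578/EI
  clockwise couple 97 at a = 4.8: M₀a(2L − a)/(2EI) = 4470/EI
  δ_0 = 70047/EI
Flexibility coefficient — unit upward force at 2: δ_{22} = L³/(3EI) = 576/EI.
The prop prevents deflection at 2: R_2 = δ_0/δ_{22} = 70047/576 = 121.6 kN.
Moment equilibrium about 1: M_1 = Σ(load moments about 1) − R_2·L = 1753 − 121.6×12 = 293.7 kN·m.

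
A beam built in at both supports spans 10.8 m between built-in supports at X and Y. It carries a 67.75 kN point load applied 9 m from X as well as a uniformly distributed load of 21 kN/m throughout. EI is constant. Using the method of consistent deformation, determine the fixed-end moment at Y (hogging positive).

Take the two fixed-end moments M_X, M_Y as redundants; the released structure is the simple span XY.
End rotations of the released simple span under the applied load (×1/EI):
  at X: point load 67.75 at a = 9: Pab(L + b)/(6LEI) = 213.4/EI
  at Y: point load 67.75 at a = 9: Pab(L + a)/(6LEI) = 335.4/EI
  at X: UDL 21: wL³/(24EI) = 1102/EI
  at Y: UDL 21: wL³/(24EI) = 1102/EI
  θ_X0 = 1316/EI,  θ_Y0 = 1438/EI
Flexibility coefficients: a unit moment at one end gives L/(3EI) there and L/(6EI) at the far end, so f₁₁ = f₂₂ = 3.6/EI and f₁₂ = f₂₁ = 1.8/EI.
Compatibility — zero rotation at each built-in end:
  3.6 M_X + 1.8 M_Y = 1316
  1.8 M_X + 3.6 M_Y = 1438
Solving the pair gives M_X = 221.1 kN·m and M_Y = 288.8 kN·m (hogging).

M_Y = 288.8 kN·m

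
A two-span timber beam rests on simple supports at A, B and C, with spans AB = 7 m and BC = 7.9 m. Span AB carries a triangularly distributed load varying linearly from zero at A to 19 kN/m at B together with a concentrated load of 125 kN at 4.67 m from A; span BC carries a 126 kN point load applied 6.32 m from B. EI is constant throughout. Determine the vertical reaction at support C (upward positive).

Release continuity at B by inserting a hinge; the redundant is the internal moment M_B. The primary structure is two simply-supported spans AB and BC.
Rotations at B on the released spans (each span's end-slope, ×1/EI):
  span AB: triangular load, peak 19: w₀L³/(45EI) = 144.8/EI
  span AB: point load 125 at a = 4.67: Pab(L + a)/(6LEI) = 377.9/EI
  span BC: point load 126 at a = 6.32: Pab(L + b)/(6LEI) = 251.6/EI
  relative rotation θ_0 = (522.7 + 251.6)/EI = 774.4/EI
A unit hogging moment at B produces rotation L₁/(3EI) + L₂/(3EI) = 4.967/EI.
Compatibility: M_B·(L₁+L₂)/(3EI) = θ_0, giving M_B = 155.9 kN·m (hogging).
Span BC, ΣM about C: R_B^{BC}·7.9 = 199.1 + 155.9, so R_B^{BC} = 44.94 kN and R_C = 126 − 44.94 = 81.06 kN.

R_C = 81.06 kN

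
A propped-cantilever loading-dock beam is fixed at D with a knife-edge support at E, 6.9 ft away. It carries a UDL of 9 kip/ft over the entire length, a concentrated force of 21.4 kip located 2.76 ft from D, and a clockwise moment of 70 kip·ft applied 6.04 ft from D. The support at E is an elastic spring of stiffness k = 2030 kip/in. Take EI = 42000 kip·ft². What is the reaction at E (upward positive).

R_E = 42.06 kip

Take the reaction at E as the redundant and release it; the primary structure is a cantilever fixed at D.
Downward deflection at the released point E due to the loads:
  UDL 9: wL⁴/(8EI) = 2550/EI
  point load 21.4 at a = 2.76: Pa²(3L − a)/(6EI) = 487.4/EI
  clockwise couple 70 at a = 6.04: M₀a(2L − a)/(2EI) = 1640/EI
  δ_0 = 4678/EI
Flexibility coefficient — unit upward force at E: δ_{EE} = L³/(3EI) = 109.5/EI.
With EI = 42000 kip·ft²: δ_0 = 0.11138 ft and δ_{EE} = 0.002607 ft/kip.
Compatibility — the spring shortens by R_E/k under the reaction it provides: δ_0 − R_E·δ_{EE} = R_E/k. With 1/k = 1/(2030×12) ft/kip = 0.000041 ft/kip, R_E = δ_0 / (δ_{EE} + 1/k) = 0.11138 / (0.002607 + 0.000041) = 42.06 kip.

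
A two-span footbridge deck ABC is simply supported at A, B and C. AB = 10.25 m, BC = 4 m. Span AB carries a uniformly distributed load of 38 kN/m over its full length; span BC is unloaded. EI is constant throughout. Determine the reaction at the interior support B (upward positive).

R_B = 319.5 kN

Insert a hinge at B; M_B is the redundant, and each span becomes simply supported.
Discontinuity in slope at B on the released structure — sum the simple-span end rotations:
  span AB: UDL 38: wL³/(24EI) = 1705/EI
  relative rotation θ_0 = (1705 + 0)/EI = 1705/EI
A unit hogging moment at B produces rotation L₁/(3EI) + L₂/(3EI) = 4.75/EI.
Slope continuity at B: θ_0 = M_B·4.75/EI, so M_B = 1705/4.75 = 359 kN·m (hogging).
Span AB, ΣM about A with M_B applied at B: R_B^{AB}·10.25 = 1996 + 359, so R_B^{AB} = 229.8 kN and R_A = 389.5 − 229.8 = 159.7 kN.
Span BC, ΣM about C: R_B^{BC}·4 = 0 + 359, so R_B^{BC} = 89.74 kN and R_C = 0 − 89.74 = -89.74 kN.
R_B = 229.8 + 89.74 = 319.5 kN.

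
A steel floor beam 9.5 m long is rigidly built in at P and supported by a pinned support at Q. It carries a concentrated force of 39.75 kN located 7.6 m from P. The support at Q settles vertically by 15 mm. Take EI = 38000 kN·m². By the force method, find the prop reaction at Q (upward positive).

R_Q = 25.99 kN

Release the roller at Q. Primary structure: cantilever fixed at P.
Primary-structure tip deflection at Q by superposition:
  point load 39.75 at a = 7.6: Pa²(3L − a)/(6EI) = 7998/EI
Tip deflection under a unit load at Q: L³/(3EI) = 285.8/EI.
With EI = 38000 kN·m²: δ_0 = 0.21046 m and δ_{QQ} = 0.007521 m/kN.
Compatibility — the beam at Q must follow the support down by 0.015 m: δ_0 − R_Q·δ_{QQ} = 0.015, so R_Q = (0.21046 − 0.015)/0.007521 = 25.99 kN.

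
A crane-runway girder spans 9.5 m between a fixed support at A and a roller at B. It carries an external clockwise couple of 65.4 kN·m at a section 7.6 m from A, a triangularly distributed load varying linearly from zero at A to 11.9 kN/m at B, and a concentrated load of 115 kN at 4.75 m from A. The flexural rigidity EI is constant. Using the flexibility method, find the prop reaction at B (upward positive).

Choose R_B as the redundant. The primary structure is the cantilever fixed at A.
Primary-structure tip deflection at B by superposition:
  clockwise couple 65.4 at a = 7.6: M₀a(2L − a)/(2EI) = 2833/EI
  triangular load, peak 11.9 at the free end: 11w₀L⁴/(120EI) = 8885/EI
  point load 115 at a = 4.75: Pa²(3L − a)/(6EI) = 10271/EI
  δ_0 = 21989/EI
Tip deflection under a unit load at B: L³/(3EI) = 285.8/EI.
Compatibility at B: δ_0 − R_B·δ_{BB} = 0, so R_B = 21989/285.8 = 76.94 kN.

R_B = 76.94 kN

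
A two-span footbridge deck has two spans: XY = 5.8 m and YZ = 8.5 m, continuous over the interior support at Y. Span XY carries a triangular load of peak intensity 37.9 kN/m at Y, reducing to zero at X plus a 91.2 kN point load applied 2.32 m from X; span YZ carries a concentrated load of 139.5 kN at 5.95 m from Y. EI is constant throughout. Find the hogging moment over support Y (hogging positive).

Insert a hinge at Y; M_Y is the redundant, and each span becomes simply supported.
Rotations at Y on the released spans (each span's end-slope, ×1/EI):
  span XY: triangular load, peak 37.9: w₀L³/(45EI) = 164.3/EI
  span XY: point load 91.2 at a = 2.32: Pab(L + a)/(6LEI) = 171.8/EI
  span YZ: point load 139.5 at a = 5.95: Pab(L + b)/(6LEI) = 458.6/EI
  relative rotation θ_0 = (336.1 + 458.6)/EI = 794.7/EI
A unit hogging moment at Y produces rotation L₁/(3EI) + L₂/(3EI) = 4.767/EI.
Slope continuity at Y: θ_0 = M_Y·4.767/EI, so M_Y = 794.7/4.767 = 166.7 kN·m (hogging).

M_Y = 166.7 kN·m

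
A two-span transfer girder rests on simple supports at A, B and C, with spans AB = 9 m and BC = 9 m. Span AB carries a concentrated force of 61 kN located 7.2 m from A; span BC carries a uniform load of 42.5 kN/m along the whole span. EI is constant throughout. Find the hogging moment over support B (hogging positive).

Take M_B as the redundant. Released structure: two simple spans AB and BC with a hinge at B.
End slopes at the hinge B, treating each span as simply supported:
  span AB: point load 61 at a = 7.2: Pab(L + a)/(6LEI) = 237.2/EI
  span BC: UDL 42.5: wL³/(24EI) = 1291/EI
  relative rotation θ_0 = (237.2 + 1291)/EI = 1528/EI
A unit hogging moment at B produces rotation L₁/(3EI) + L₂/(3EI) = 6/EI.
Compatibility: M_B·(L₁+L₂)/(3EI) = θ_0, giving M_B = 254.7 kN·m (hogging).

M_B = 254.7 kN·m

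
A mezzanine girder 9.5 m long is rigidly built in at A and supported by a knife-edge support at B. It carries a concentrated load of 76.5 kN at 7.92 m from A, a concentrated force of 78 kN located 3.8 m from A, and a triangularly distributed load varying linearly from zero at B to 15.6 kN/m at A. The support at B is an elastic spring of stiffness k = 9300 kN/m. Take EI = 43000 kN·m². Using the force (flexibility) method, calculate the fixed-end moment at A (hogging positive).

M_A = 308.3 kN·m

Remove the prop at B; the released (primary) structure is a cantilever built in at A.
Deflection at B on the released cantilever, summing each load's contribution:
  point load 76.5 at a = 7.92: Pa²(3L − a)/(6EI) = 16459/EI
  point load 78 at a = 3.8: Pa²(3L − a)/(6EI) = 4637/EI
  triangular load, peak 15.6 at the fixed end: w₀L⁴/(30EI) = 4235/EI
  δ_0 = 25331/EI
Tip deflection under a unit load at B: L³/(3EI) = 285.8/EI.
With EI = 43000 kN·m²: δ_0 = 0.5891 m and δ_{BB} = 0.006646 m/kN.
Compatibility — the spring shortens by R_B/k under the reaction it provides: δ_0 − R_B·δ_{BB} = R_B/k. With 1/k = 0.000108 m/kN, R_B = δ_0 / (δ_{BB} + 1/k) = 0.5891 / (0.006646 + 0.000108) = 87.22 kN.
Moment equilibrium about A: M_A = Σ(load moments about A) − R_B·L = 1137 − 87.22×9.5 = 308.3 kN·m.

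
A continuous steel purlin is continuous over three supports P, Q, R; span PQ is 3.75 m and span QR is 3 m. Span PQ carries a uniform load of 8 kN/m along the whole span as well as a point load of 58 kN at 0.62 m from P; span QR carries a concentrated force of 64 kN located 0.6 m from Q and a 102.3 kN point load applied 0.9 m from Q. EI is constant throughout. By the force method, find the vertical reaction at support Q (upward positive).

Take M_Q as the redundant. Released structure: two simple spans PQ and QR with a hinge at Q.
End slopes at the hinge Q, treating each span as simply supported:
  span PQ: UDL 8: wL³/(24EI) = 17.58/EI
  span PQ: point load 58 at a = 0.62: Pab(L + a)/(6LEI) = 21.86/EI
  span QR: point load 64 at a = 0.6: Pab(L + b)/(6LEI) = 27.65/EI
  span QR: point load 102.3 at a = 0.9: Pab(L + b)/(6LEI) = 54.78/EI
  relative rotation θ_0 = (39.44 + 82.43)/EI = 121.9/EI
A unit hogging moment at Q produces rotation L₁/(3EI) + L₂/(3EI) = 2.25/EI.
Compatibility: M_Q·(L₁+L₂)/(3EI) = θ_0, giving M_Q = 54.16 kN·m (hogging).
Span PQ, ΣM about P with M_Q applied at Q: R_Q^{PQ}·3.75 = 92.21 + 54.16, so R_Q^{PQ} = 39.03 kN and R_P = 88 − 39.03 = 48.97 kN.
Span QR, ΣM about R: R_Q^{QR}·3 = 368.4 + 54.16, so R_Q^{QR} = 140.9 kN and R_R = 166.3 − 140.9 = 25.44 kN.
R_Q = 39.03 + 140.9 = 179.9 kN.

R_Q = 179.9 kN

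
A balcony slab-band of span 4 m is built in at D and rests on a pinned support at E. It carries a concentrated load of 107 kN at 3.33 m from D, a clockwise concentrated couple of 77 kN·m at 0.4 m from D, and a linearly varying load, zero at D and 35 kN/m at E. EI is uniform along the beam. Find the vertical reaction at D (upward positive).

R_D = 52.65 kN

Choose R_E as the redundant. The primary structure is the cantilever fixed at D.
Deflection at E on the released cantilever, summing each load's contribution:
  point load 107 at a = 3.33: Pa²(3L − a)/(6EI) = 1715/EI
  clockwise couple 77 at a = 0.4: M₀a(2L − a)/(2EI) = 117/EI
  triangular load, peak 35 at the free end: 11w₀L⁴/(120EI) = 821.3/EI
  δ_0 = 2653/EI
Flexibility coefficient — unit upward force at E: δ_{EE} = L³/(3EI) = 21.33/EI.
Compatibility at E: δ_0 − R_E·δ_{EE} = 0, so R_E = 2653/21.33 = 124.4 kN.
Vertical equilibrium: R_D = ΣP − R_E = 177 − 124.4 = 52.65 kN.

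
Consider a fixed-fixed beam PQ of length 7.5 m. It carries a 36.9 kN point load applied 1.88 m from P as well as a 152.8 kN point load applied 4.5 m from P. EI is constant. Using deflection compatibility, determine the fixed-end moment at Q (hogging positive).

M_Q = 178.1 kN·m

Take the two fixed-end moments M_P, M_Q as redundants; the released structure is the simple span PQ.
On the primary (simply-supported) span, the end slopes from the loading are:
  at P: point load 36.9 at a = 1.88: Pab(L + b)/(6LEI) = 113.7/EI
  at Q: point load 36.9 at a = 1.88: Pab(L + a)/(6LEI) = 81.27/EI
  at P: point load 152.8 at a = 4.5: Pab(L + b)/(6LEI) = 481.3/EI
  at Q: point load 152.8 at a = 4.5: Pab(L + a)/(6LEI) = 550.1/EI
  θ_P0 = 595/EI,  θ_Q0 = 631.3/EI
Flexibility coefficients: a unit moment at one end gives L/(3EI) there and L/(6EI) at the far end, so f₁₁ = f₂₂ = 2.5/EI and f₁₂ = f₂₁ = 1.25/EI.
Compatibility — zero rotation at each built-in end:
  2.5 M_P + 1.25 M_Q = 595
  1.25 M_P + 2.5 M_Q = 631.3
Solving the pair gives M_P = 149 kN·m and M_Q = 178.1 kN·m (hogging).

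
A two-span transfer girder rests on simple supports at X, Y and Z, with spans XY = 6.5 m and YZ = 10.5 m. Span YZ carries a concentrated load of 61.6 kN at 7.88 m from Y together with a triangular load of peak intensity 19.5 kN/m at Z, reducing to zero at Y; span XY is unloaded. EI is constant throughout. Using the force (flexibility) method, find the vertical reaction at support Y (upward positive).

R_Y = 80.43 kN

Take M_Y as the redundant. Released structure: two simple spans XY and YZ with a hinge at Y.
Rotations at Y on the released spans (each span's end-slope, ×1/EI):
  span YZ: point load 61.6 at a = 7.88: Pab(L + b)/(6LEI) = 264.9/EI
  span YZ: triangular load, peak 19.5: 7w₀L³/(360EI) = 438.9/EI
  relative rotation θ_0 = (0 + 703.8)/EI = 703.8/EI
A unit hogging moment at Y produces rotation L₁/(3EI) + L₂/(3EI) = 5.667/EI.
Compatibility: M_Y·(L₁+L₂)/(3EI) = θ_0, giving M_Y = 124.2 kN·m (hogging).
Span XY, ΣM about X with M_Y applied at Y: R_Y^{XY}·6.5 = 0 + 124.2, so R_Y^{XY} = 19.11 kN and R_X = 0 − 19.11 = -19.11 kN.
Span YZ, ΣM about Z: R_Y^{YZ}·10.5 = 519.7 + 124.2, so R_Y^{YZ} = 61.32 kN and R_Z = 164 − 61.32 = 102.7 kN.
R_Y = 19.11 + 61.32 = 80.43 kN.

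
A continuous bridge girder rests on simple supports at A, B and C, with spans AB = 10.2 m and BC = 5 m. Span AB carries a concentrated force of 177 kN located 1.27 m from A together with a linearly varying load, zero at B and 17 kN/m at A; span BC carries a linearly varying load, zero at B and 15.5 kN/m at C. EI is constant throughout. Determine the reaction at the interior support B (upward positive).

Insert a hinge at B; M_B is the redundant, and each span becomes simply supported.
Rotations at B on the released spans (each span's end-slope, ×1/EI):
  span AB: point load 177 at a = 1.27: Pab(L + a)/(6LEI) = 376.2/EI
  span AB: triangular load, peak 17: 7w₀L³/(360EI) = 350.8/EI
  span BC: triangular load, peak 15.5: 7w₀L³/(360EI) = 37.67/EI
  relative rotation θ_0 = (727 + 37.67)/EI = 764.7/EI
A unit hogging moment at B produces rotation L₁/(3EI) + L₂/(3EI) = 5.067/EI.
Slope continuity at B: θ_0 = M_B·5.067/EI, so M_B = 764.7/5.067 = 150.9 kN·m (hogging).
Span AB, ΣM about A with M_B applied at B: R_B^{AB}·10.2 = 519.6 + 150.9, so R_B^{AB} = 65.73 kN and R_A = 263.7 − 65.73 = 198 kN.
Span BC, ΣM about C: R_B^{BC}·5 = 64.58 + 150.9, so R_B^{BC} = 43.1 kN and R_C = 38.75 − 43.1 = -4.351 kN.
R_B = 65.73 + 43.1 = 108.8 kN.

R_B = 108.8 kN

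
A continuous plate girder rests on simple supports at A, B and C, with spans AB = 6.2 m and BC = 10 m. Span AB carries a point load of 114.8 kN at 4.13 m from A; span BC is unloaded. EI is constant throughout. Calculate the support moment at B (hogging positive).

M_B = 50.47 kN·m

Release continuity at B by inserting a hinge; the redundant is the internal moment M_B. The primary structure is two simply-supported spans AB and BC.
Rotations at B on the released spans (each span's end-slope, ×1/EI):
  span AB: point load 114.8 at a = 4.13: Pab(L + a)/(6LEI) = 272.5/EI
  relative rotation θ_0 = (272.5 + 0)/EI = 272.5/EI
A unit hogging moment at B produces rotation L₁/(3EI) + L₂/(3EI) = 5.4/EI.
Compatibility: M_B·(L₁+L₂)/(3EI) = θ_0, giving M_B = 50.47 kN·m (hogging).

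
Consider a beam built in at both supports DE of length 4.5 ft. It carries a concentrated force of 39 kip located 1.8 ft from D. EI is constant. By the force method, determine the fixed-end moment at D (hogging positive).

M_D = 25.27 kip·ft

Take the two fixed-end moments M_D, M_E as redundants; the released structure is the simple span DE.
End rotations of the released simple span under the applied load (×1/EI):
  at D: point load 39 at a = 1.8: Pab(L + b)/(6LEI) = 50.54/EI
  at E: point load 39 at a = 1.8: Pab(L + a)/(6LEI) = 44.23/EI
  θ_D0 = 50.54/EI,  θ_E0 = 44.23/EI
Flexibility coefficients: a unit moment at one end gives L/(3EI) there and L/(6EI) at the far end, so f₁₁ = f₂₂ = 1.5/EI and f₁₂ = f₂₁ = 0.75/EI.
Compatibility — zero rotation at each built-in end:
  1.5 M_D + 0.75 M_E = 50.54
  0.75 M_D + 1.5 M_E = 44.23
Solving the pair gives M_D = 25.27 kip·ft and M_E = 16.85 kip·ft (hogging).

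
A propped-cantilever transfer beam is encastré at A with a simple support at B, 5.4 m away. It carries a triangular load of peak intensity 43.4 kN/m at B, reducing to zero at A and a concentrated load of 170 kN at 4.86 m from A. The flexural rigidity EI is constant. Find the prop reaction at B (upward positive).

Release the roller at B. Primary structure: cantilever fixed at A.
Downward deflection at the released point B due to the loads:
  triangular load, peak 43.4 at the free end: 11w₀L⁴/(120EI) = 3383/EI
  point load 170 at a = 4.86: Pa²(3L − a)/(6EI) = 7589/EI
  δ_0 = 10972/EI
Flexibility coefficient — unit upward force at B: δ_{BB} = L³/(3EI) = 52.49/EI.
Compatibility at B: δ_0 − R_B·δ_{BB} = 0, so R_B = 10972/52.49 = 209 kN.

R_B = 209 kN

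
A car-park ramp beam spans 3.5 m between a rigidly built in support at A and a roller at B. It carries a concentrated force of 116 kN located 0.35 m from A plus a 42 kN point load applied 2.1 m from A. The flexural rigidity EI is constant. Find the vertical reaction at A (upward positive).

R_A = 138.2 kN

Take the reaction at B as the redundant and release it; the primary structure is a cantilever fixed at A.
Downward deflection at the released point B due to the loads:
  point load 116 at a = 0.35: Pa²(3L − a)/(6EI) = 24.04/EI
  point load 42 at a = 2.1: Pa²(3L − a)/(6EI) = 259.3/EI
  δ_0 = 283.3/EI
Tip deflection under a unit load at B: L³/(3EI) = 14.29/EI.
Compatibility at B: δ_0 − R_B·δ_{BB} = 0, so R_B = 283.3/14.29 = 19.83 kN.
Vertical equilibrium: R_A = ΣP − R_B = 158 − 19.83 = 138.2 kN.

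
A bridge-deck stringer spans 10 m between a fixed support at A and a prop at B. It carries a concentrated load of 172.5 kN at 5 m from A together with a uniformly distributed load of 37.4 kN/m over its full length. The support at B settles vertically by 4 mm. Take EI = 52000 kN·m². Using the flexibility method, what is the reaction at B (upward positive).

R_B = 193.5 kN

Choose R_B as the redundant. The primary structure is the cantilever fixed at A.
Deflection at B on the released cantilever, summing each load's contribution:
  point load 172.5 at a = 5: Pa²(3L − a)/(6EI) = 17969/EI
  UDL 37.4: wL⁴/(8EI) = 46750/EI
  δ_0 = 64719/EI
Flexibility coefficient — unit upward force at B: δ_{BB} = L³/(3EI) = 333.3/EI.
With EI = 52000 kN·m²: δ_0 = 1.2446 m and δ_{BB} = 0.00641 m/kN.
Compatibility — the beam at B must follow the support down by 0.004 m: δ_0 − R_B·δ_{BB} = 0.004, so R_B = (1.2446 − 0.004)/0.00641 = 193.5 kN.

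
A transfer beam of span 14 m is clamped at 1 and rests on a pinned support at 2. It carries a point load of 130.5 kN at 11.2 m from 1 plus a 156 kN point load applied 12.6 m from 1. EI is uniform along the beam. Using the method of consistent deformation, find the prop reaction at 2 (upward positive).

R_2 = 224.6 kN

Remove the prop at 2; the released (primary) structure is a cantilever built in at 1.
Primary-structure tip deflection at 2 by superposition:
  point load 130.5 at a = 11.2: Pa²(3L − a)/(6EI) = 84032/EI
  point load 156 at a = 12.6: Pa²(3L − a)/(6EI) = 121356/EI
  δ_0 = 205388/EI
Tip deflection under a unit load at 2: L³/(3EI) = 914.7/EI.
Compatibility at 2: δ_0 − R_2·δ_{22} = 0, so R_2 = 205388/914.7 = 224.6 kN.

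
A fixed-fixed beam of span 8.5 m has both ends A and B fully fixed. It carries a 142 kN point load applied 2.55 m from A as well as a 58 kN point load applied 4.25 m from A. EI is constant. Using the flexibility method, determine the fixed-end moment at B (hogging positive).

M_B = 137.7 kN·m

Take the two fixed-end moments M_A, M_B as redundants; the released structure is the simple span AB.
On the primary (simply-supported) span, the end slopes from the loading are:
  at A: point load 142 at a = 2.55: Pab(L + b)/(6LEI) = 610.4/EI
  at B: point load 142 at a = 2.55: Pab(L + a)/(6LEI) = 466.8/EI
  at A: point load 58 at a = 4.25: Pab(L + b)/(6LEI) = 261.9/EI
  at B: point load 58 at a = 4.25: Pab(L + a)/(6LEI) = 261.9/EI
  θ_A0 = 872.3/EI,  θ_B0 = 728.7/EI
Flexibility coefficients: a unit moment at one end gives L/(3EI) there and L/(6EI) at the far end, so f₁₁ = f₂₂ = 2.833/EI and f₁₂ = f₂₁ = 1.417/EI.
Compatibility — zero rotation at each built-in end:
  2.833 M_A + 1.417 M_B = 872.3
  1.417 M_A + 2.833 M_B = 728.7
Solving the pair gives M_A = 239.1 kN·m and M_B = 137.7 kN·m (hogging).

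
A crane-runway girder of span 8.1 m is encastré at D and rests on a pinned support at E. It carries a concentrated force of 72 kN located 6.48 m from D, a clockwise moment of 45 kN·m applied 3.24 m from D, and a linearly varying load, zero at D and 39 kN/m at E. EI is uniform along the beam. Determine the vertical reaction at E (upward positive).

Take the reaction at E as the redundant and release it; the primary structure is a cantilever fixed at D.
Primary-structure tip deflection at E by superposition:
  point load 72 at a = 6.48: Pa²(3L − a)/(6EI) = 8979/EI
  clockwise couple 45 at a = 3.24: M₀a(2L − a)/(2EI) = 944.8/EI
  triangular load, peak 39 at the free end: 11w₀L⁴/(120EI) = 15389/EI
  δ_0 = 25313/EI
Flexibility coefficient — unit upward force at E: δ_{EE} = L³/(3EI) = 177.1/EI.
Compatibility at E: δ_0 − R_E·δ_{EE} = 0, so R_E = 25313/177.1 = 142.9 kN.

R_E = 142.9 kN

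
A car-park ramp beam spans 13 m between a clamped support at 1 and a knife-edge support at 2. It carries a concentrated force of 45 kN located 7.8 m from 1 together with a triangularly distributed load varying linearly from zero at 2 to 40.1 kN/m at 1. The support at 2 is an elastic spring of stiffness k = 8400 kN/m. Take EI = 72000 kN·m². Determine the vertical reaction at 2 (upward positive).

Take the reaction at 2 as the redundant and release it; the primary structure is a cantilever fixed at 1.
Deflection at 2 on the released cantilever, summing each load's contribution:
  point load 45 at a = 7.8: Pa²(3L − a)/(6EI) = 14237/EI
  triangular load, peak 40.1 at the fixed end: w₀L⁴/(30EI) = 38177/EI
  δ_0 = 52413/EI
Flexibility coefficient — unit upward force at 2: δ_{22} = L³/(3EI) = 732.3/EI.
With EI = 72000 kN·m²: δ_0 = 0.72796 m and δ_{22} = 0.010171 m/kN.
Compatibility — the spring shortens by R_2/k under the reaction it provides: δ_0 − R_2·δ_{22} = R_2/k. With 1/k = 0.000119 m/kN, R_2 = δ_0 / (δ_{22} + 1/k) = 0.72796 / (0.010171 + 0.000119) = 70.74 kN.

R_2 = 70.74 kN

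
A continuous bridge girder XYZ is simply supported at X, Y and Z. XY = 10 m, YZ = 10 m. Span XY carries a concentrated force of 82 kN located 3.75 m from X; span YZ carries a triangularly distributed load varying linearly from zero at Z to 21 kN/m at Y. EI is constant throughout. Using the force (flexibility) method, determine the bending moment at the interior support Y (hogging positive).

M_Y = 136.1 kN·m

Take M_Y as the redundant. Released structure: two simple spans XY and YZ with a hinge at Y.
Rotations at Y on the released spans (each span's end-slope, ×1/EI):
  span XY: point load 82 at a = 3.75: Pab(L + a)/(6LEI) = 440.4/EI
  span YZ: triangular load, peak 21: w₀L³/(45EI) = 466.7/EI
  relative rotation θ_0 = (440.4 + 466.7)/EI = 907.1/EI
A unit hogging moment at Y produces rotation L₁/(3EI) + L₂/(3EI) = 6.667/EI.
Compatibility: M_Y·(L₁+L₂)/(3EI) = θ_0, giving M_Y = 136.1 kN·m (hogging).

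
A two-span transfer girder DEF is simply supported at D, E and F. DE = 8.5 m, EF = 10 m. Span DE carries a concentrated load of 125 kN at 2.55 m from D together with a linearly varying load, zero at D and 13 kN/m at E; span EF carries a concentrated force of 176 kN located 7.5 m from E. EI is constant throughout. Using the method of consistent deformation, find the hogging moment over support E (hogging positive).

M_E = 206.9 kN·m

Take M_E as the redundant. Released structure: two simple spans DE and EF with a hinge at E.
End slopes at the hinge E, treating each span as simply supported:
  span DE: point load 125 at a = 2.55: Pab(L + a)/(6LEI) = 410.9/EI
  span DE: triangular load, peak 13: w₀L³/(45EI) = 177.4/EI
  span EF: point load 176 at a = 7.5: Pab(L + b)/(6LEI) = 687.5/EI
  relative rotation θ_0 = (588.3 + 687.5)/EI = 1276/EI
A unit hogging moment at E produces rotation L₁/(3EI) + L₂/(3EI) = 6.167/EI.
Compatibility: M_E·(L₁+L₂)/(3EI) = θ_0, giving M_E = 206.9 kN·m (hogging).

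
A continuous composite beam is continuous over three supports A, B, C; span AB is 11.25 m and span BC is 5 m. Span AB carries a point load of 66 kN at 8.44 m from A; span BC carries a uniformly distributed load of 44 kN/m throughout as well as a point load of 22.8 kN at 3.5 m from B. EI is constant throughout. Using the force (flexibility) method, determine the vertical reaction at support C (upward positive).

Release continuity at B by inserting a hinge; the redundant is the internal moment M_B. The primary structure is two simply-supported spans AB and BC.
Rotations at B on the released spans (each span's end-slope, ×1/EI):
  span AB: point load 66 at a = 8.44: Pab(L + a)/(6LEI) = 456.6/EI
  span BC: UDL 44: wL³/(24EI) = 229.2/EI
  span BC: point load 22.8 at a = 3.5: Pab(L + b)/(6LEI) = 25.93/EI
  relative rotation θ_0 = (456.6 + 255.1)/EI = 711.7/EI
A unit hogging moment at B produces rotation L₁/(3EI) + L₂/(3EI) = 5.417/EI.
Slope continuity at B: θ_0 = M_B·5.417/EI, so M_B = 711.7/5.417 = 131.4 kN·m (hogging).
Span BC, ΣM about C: R_B^{BC}·5 = 584.2 + 131.4, so R_B^{BC} = 143.1 kN and R_C = 242.8 − 143.1 = 99.68 kN.

R_C = 99.68 kN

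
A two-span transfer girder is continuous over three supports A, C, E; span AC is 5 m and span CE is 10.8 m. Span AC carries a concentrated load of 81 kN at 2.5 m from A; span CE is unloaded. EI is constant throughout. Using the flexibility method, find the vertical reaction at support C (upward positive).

Release continuity at C by inserting a hinge; the redundant is the internal moment M_C. The primary structure is two simply-supported spans AC and CE.
Rotations at C on the released spans (each span's end-slope, ×1/EI):
  span AC: point load 81 at a = 2.5: Pab(L + a)/(6LEI) = 126.6/EI
  relative rotation θ_0 = (126.6 + 0)/EI = 126.6/EI
A unit hogging moment at C produces rotation L₁/(3EI) + L₂/(3EI) = 5.267/EI.
Slope continuity at C: θ_0 = M_C·5.267/EI, so M_C = 126.6/5.267 = 24.03 kN·m (hogging).
Span AC, ΣM about A with M_C applied at C: R_C^{AC}·5 = 202.5 + 24.03, so R_C^{AC} = 45.31 kN and R_A = 81 − 45.31 = 35.69 kN.
Span CE, ΣM about E: R_C^{CE}·10.8 = 0 + 24.03, so R_C^{CE} = 2.225 kN and R_E = 0 − 2.225 = -2.225 kN.
R_C = 45.31 + 2.225 = 47.53 kN.

R_C = 47.53 kN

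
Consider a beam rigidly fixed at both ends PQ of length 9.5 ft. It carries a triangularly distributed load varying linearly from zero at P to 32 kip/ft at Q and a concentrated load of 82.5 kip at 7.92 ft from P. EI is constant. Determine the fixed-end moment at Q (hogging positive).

Take the two fixed-end moments M_P, M_Q as redundants; the released structure is the simple span PQ.
End rotations of the released simple span under the applied load (×1/EI):
  at P: triangular load, peak 32: 7w₀L³/(360EI) = 533.5/EI
  at Q: triangular load, peak 32: w₀L³/(45EI) = 609.7/EI
  at P: point load 82.5 at a = 7.92: Pab(L + b)/(6LEI) = 200.7/EI
  at Q: point load 82.5 at a = 7.92: Pab(L + a)/(6LEI) = 315.5/EI
  θ_P0 = 734.2/EI,  θ_Q0 = 925.2/EI
Flexibility coefficients: a unit moment at one end gives L/(3EI) there and L/(6EI) at the far end, so f₁₁ = f₂₂ = 3.167/EI and f₁₂ = f₂₁ = 1.583/EI.
Compatibility — zero rotation at each built-in end:
  3.167 M_P + 1.583 M_Q = 734.2
  1.583 M_P + 3.167 M_Q = 925.2
Solving the pair gives M_P = 114.3 kip·ft and M_Q = 235 kip·ft (hogging).

M_Q = 235 kip·ft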